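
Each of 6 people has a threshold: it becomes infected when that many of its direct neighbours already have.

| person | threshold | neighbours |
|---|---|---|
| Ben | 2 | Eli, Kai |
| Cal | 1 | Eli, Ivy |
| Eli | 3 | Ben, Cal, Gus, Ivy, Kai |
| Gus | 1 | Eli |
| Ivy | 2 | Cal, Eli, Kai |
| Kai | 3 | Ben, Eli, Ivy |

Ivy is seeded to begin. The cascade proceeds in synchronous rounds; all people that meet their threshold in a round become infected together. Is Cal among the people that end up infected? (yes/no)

Round 1 — Ivy becomes infected (initial).
Round 2 — checking thresholds:
  Cal: 1 of 2 neighbours ≥ 1, becomes infected.
  Eli: 1 of 5 neighbours < 3, not yet.
  Kai: 1 of 3 neighbours < 3, not yet.
Round 3 — no new infections; cascade stops.

yes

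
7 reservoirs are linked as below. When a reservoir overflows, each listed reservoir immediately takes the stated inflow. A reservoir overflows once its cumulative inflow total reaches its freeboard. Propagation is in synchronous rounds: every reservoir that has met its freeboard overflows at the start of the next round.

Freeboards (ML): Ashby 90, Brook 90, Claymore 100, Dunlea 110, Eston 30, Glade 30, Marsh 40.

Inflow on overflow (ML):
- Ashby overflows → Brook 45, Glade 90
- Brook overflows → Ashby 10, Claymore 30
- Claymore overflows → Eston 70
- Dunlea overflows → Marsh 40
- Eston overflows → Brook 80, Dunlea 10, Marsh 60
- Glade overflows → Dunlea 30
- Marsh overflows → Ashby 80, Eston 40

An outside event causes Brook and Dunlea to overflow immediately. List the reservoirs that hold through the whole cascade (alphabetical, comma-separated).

Claymore

Round 1 — Brook, Dunlea overflow (initial).
  Ashby: +10 → 10 < 90
  Claymore: +30 → 30 < 100
  Marsh: +40 → 40 ≥ 40
Round 2 — Marsh overflows.
  Ashby: +80 → 90 ≥ 90
  Eston: +40 → 40 ≥ 30
Round 3 — Ashby, Eston overflow.
  Glade: +90 → 90 ≥ 30
Round 4 — Glade overflows.
No further overflows.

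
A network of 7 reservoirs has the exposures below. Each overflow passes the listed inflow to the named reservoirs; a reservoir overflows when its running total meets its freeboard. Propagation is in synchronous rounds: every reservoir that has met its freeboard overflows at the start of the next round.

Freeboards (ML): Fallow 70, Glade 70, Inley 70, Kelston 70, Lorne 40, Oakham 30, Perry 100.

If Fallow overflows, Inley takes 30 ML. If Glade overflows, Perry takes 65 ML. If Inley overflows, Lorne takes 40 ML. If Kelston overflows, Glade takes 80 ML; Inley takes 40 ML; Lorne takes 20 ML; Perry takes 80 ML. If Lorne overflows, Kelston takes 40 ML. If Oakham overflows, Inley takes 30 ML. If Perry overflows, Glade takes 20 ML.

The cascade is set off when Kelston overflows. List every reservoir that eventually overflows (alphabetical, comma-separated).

Round 1 — Kelston overflows (initial).
  Glade: +80 → 80 ≥ 70
  Inley: +40 → 40 < 70
  Lorne: +20 → 20 < 40
  Perry: +80 → 80 < 100
Round 2 — Glade overflows.
  Perry: +65 → 145 ≥ 100
Round 3 — Perry overflows.
No further overflows.

Glade, Kelston, Perry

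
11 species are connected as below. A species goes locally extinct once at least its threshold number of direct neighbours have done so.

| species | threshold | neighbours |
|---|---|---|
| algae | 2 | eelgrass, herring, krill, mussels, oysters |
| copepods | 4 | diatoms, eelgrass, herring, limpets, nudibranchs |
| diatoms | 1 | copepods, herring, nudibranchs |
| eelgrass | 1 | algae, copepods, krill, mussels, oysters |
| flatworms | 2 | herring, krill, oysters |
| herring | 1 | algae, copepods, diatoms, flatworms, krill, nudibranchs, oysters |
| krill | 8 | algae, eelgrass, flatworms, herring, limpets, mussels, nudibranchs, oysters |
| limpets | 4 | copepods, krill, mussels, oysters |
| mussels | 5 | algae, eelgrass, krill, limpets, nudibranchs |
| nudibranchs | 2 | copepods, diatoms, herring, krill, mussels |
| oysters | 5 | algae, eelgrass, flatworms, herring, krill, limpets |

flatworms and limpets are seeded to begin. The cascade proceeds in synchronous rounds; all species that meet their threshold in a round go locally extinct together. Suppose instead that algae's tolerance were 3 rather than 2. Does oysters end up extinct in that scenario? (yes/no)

no

With algae's tolerance at 3:
Round 1 — flatworms, limpets go locally extinct (initial).
Round 2 — checking thresholds:
  copepods: 1 of 5 neighbours < 4, holds.
  herring: 1 of 7 neighbours ≥ 1, goes locally extinct.
  krill: 2 of 8 neighbours < 8, holds.
  mussels: 1 of 5 neighbours < 5, holds.
  oysters: 2 of 6 neighbours < 5, holds.
Round 3 — checking thresholds:
  algae: 1 of 5 neighbours < 3, holds.
  copepods: 2 of 5 neighbours < 4, holds.
  diatoms: 1 of 3 neighbours ≥ 1, goes locally extinct.
  krill: 3 of 8 neighbours < 8, holds.
  mussels: 1 of 5 neighbours < 5, holds.
  nudibranchs: 1 of 5 neighbours < 2, holds.
  oysters: 3 of 6 neighbours < 5, holds.
Round 4 — checking thresholds:
  algae: 1 of 5 neighbours < 3, holds.
  copepods: 3 of 5 neighbours < 4, holds.
  krill: 3 of 8 neighbours < 8, holds.
  mussels: 1 of 5 neighbours < 5, holds.
  nudibranchs: 2 of 5 neighbours ≥ 2, goes locally extinct.
  oysters: 3 of 6 neighbours < 5, holds.
Round 5 — checking thresholds:
  algae: 1 of 5 neighbours < 3, holds.
  copepods: 4 of 5 neighbours ≥ 4, goes locally extinct.
  krill: 4 of 8 neighbours < 8, holds.
  mussels: 2 of 5 neighbours < 5, holds.
  oysters: 3 of 6 neighbours < 5, holds.
Round 6 — checking thresholds:
  algae: 1 of 5 neighbours < 3, holds.
  eelgrass: 1 of 5 neighbours ≥ 1, goes locally extinct.
  krill: 4 of 8 neighbours < 8, holds.
  mussels: 2 of 5 neighbours < 5, holds.
  oysters: 3 of 6 neighbours < 5, holds.
Round 7 — no new extinctions; cascade stops.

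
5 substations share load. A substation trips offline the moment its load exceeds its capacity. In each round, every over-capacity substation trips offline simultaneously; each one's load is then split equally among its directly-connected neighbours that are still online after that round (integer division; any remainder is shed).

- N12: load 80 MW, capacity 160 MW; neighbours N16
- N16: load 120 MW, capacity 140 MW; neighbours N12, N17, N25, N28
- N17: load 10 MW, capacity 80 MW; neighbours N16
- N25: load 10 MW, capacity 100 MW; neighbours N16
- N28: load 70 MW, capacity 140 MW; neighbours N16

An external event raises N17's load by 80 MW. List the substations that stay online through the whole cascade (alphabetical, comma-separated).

N12, N25, N28

Round 1 — N17 at 90 > 80. N17 trips offline.
  N17 sheds 90 MW to N16: 90 each.
    N16: 120+90 = 210 > 140
Round 2 — N16 trips offline.
  N16 sheds 210 MW to N12, N25, N28: 70 each.
    N12: 80+70 = 150 ≤ 160
    N25: 10+70 = 80 ≤ 100
    N28: 70+70 = 140 ≤ 140
No further trips.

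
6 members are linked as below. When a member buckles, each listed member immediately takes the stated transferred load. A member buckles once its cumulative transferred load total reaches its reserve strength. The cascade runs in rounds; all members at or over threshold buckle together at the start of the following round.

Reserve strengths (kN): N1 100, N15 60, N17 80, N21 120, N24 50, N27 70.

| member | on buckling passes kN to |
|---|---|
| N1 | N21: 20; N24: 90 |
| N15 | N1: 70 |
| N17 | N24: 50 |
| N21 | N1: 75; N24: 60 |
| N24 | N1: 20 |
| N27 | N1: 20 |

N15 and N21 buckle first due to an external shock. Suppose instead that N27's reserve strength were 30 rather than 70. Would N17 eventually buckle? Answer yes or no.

no

With N27's reserve strength at 30:
Round 1 — N15, N21 buckle (initial).
  N1: +70+75 → 145 ≥ 100
  N24: +60 → 60 ≥ 50
Round 2 — N1, N24 buckle.
No further bucklings.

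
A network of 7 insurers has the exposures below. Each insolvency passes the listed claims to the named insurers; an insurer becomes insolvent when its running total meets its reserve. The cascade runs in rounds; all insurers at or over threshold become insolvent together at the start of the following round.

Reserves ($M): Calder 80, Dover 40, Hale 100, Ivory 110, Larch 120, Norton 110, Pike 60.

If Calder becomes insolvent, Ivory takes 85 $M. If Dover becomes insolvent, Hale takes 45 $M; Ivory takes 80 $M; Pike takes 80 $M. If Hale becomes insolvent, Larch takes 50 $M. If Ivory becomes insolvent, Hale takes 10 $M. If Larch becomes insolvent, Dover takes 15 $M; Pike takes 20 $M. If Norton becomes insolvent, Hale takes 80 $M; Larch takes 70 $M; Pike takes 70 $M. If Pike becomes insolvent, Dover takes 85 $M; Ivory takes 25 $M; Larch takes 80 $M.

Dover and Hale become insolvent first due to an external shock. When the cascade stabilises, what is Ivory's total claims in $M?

105

Round 1 — Dover, Hale become insolvent (initial).
  Ivory: +80 → 80 < 110
  Larch: +50 → 50 < 120
  Pike: +80 → 80 ≥ 60
Round 2 — Pike becomes insolvent.
  Ivory: +25 → 105 < 110
  Larch: +80 → 130 ≥ 120
Round 3 — Larch becomes insolvent.
No further insolvencies.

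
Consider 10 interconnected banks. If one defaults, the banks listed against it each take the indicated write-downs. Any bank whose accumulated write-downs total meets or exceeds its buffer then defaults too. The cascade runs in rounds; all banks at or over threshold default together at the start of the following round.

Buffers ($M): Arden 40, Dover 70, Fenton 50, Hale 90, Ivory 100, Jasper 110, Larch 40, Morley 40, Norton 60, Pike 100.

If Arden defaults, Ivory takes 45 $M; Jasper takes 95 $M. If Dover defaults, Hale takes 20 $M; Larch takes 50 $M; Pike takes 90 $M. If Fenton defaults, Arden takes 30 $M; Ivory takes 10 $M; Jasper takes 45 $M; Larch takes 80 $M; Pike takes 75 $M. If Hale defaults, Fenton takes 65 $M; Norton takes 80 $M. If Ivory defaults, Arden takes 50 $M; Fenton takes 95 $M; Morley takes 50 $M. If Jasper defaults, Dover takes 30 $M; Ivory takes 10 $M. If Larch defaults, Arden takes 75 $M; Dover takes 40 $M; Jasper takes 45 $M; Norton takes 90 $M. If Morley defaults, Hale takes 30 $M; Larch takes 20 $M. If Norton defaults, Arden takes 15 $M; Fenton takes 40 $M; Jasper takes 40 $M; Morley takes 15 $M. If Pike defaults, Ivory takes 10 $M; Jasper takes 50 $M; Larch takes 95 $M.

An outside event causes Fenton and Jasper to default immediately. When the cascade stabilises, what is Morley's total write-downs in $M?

15

Round 1 — Fenton, Jasper default (initial).
  Arden: +30 → 30 < 40
  Dover: +30 → 30 < 70
  Ivory: +10+10 → 20 < 100
  Larch: +80 → 80 ≥ 40
  Pike: +75 → 75 < 100
Round 2 — Larch defaults.
  Arden: +75 → 105 ≥ 40
  Dover: +40 → 70 ≥ 70
  Norton: +90 → 90 ≥ 60
Round 3 — Arden, Dover, Norton default.
  Hale: +20 → 20 < 90
  Ivory: +45 → 65 < 100
  Morley: +15 → 15 < 40
  Pike: +90 → 165 ≥ 100
Round 4 — Pike defaults.
  Ivory: +10 → 75 < 100
No further defaults.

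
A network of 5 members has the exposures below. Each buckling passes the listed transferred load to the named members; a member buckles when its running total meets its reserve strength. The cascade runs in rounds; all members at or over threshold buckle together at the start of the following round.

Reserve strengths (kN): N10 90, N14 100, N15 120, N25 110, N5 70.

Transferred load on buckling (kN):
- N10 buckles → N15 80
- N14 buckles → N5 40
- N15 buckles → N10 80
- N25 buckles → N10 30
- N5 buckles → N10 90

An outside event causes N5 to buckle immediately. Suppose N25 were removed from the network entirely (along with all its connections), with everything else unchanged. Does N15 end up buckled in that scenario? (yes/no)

With N25 removed:
Round 1 — N5 buckles (initial).
  N10: +90 → 90 ≥ 90
Round 2 — N10 buckles.
  N15: +80 → 80 < 120
No further bucklings.

no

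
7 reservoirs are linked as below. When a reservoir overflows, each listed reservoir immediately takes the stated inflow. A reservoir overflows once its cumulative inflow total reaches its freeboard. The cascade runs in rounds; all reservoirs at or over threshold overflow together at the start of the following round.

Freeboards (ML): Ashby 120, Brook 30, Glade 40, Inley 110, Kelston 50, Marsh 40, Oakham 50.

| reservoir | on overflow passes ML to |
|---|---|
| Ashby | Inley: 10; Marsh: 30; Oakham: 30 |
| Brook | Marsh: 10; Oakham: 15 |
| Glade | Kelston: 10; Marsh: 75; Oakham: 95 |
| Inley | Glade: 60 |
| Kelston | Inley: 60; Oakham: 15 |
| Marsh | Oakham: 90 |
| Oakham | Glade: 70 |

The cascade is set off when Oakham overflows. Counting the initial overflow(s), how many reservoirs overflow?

3

Round 1 — Oakham overflows (initial).
  Glade: +70 → 70 ≥ 40
Round 2 — Glade overflows.
  Kelston: +10 → 10 < 50
  Marsh: +75 → 75 ≥ 40
Round 3 — Marsh overflows.
No further overflows.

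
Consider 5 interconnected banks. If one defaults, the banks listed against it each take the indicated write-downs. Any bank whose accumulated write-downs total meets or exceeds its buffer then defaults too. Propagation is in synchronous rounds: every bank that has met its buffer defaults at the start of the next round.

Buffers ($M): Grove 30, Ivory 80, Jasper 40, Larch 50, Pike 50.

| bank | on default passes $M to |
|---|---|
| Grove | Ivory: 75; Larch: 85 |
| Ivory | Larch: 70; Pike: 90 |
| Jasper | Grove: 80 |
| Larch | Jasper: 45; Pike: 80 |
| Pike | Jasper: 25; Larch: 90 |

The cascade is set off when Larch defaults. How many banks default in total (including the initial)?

4

Round 1 — Larch defaults (initial).
  Jasper: +45 → 45 ≥ 40
  Pike: +80 → 80 ≥ 50
Round 2 — Jasper, Pike default.
  Grove: +80 → 80 ≥ 30
Round 3 — Grove defaults.
  Ivory: +75 → 75 < 80
No further defaults.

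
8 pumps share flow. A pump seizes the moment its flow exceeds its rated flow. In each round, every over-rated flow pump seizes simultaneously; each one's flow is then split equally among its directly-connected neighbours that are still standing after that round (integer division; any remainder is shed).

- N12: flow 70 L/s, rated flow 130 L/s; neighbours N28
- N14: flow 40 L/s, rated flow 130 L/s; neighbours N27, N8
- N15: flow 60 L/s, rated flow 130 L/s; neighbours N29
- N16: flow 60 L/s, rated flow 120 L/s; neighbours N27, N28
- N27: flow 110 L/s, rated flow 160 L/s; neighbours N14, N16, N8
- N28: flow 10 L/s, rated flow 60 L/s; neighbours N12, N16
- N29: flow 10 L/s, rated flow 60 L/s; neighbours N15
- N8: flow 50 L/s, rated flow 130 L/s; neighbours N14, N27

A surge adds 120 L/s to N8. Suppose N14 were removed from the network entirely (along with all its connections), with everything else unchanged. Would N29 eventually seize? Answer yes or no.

With N14 removed:
Round 1 — N8 at 170 > 130. N8 seizes.
  N8 sheds 170 L/s to N27: 170 each.
    N27: 110+170 = 280 > 160
Round 2 — N27 seizes.
  N27 sheds 280 L/s to N16: 280 each.
    N16: 60+280 = 340 > 120
Round 3 — N16 seizes.
  N16 sheds 340 L/s to N28: 340 each.
    N28: 10+340 = 350 > 60
Round 4 — N28 seizes.
  N28 sheds 350 L/s to N12: 350 each.
    N12: 70+350 = 420 > 130
Round 5 — N12 seizes.
  N12 sheds 420 L/s: no online neighbours, lost.
No further seizures.

no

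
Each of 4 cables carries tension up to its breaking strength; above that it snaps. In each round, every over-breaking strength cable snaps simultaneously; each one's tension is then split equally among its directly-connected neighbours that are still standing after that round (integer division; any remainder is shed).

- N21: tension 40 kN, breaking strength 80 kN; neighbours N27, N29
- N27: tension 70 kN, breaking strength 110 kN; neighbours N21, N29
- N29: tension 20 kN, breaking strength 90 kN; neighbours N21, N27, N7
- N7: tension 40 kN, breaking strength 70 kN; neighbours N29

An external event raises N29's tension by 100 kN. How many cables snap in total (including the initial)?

Round 1 — N29 at 120 > 90. N29 snaps.
  N29 sheds 120 kN to N21, N27, N7: 40 each.
    N21: 40+40 = 80 ≤ 80
    N27: 70+40 = 110 ≤ 110
    N7: 40+40 = 80 > 70
Round 2 — N7 snaps.
  N7 sheds 80 kN: no online neighbours, lost.
No further breaks.

2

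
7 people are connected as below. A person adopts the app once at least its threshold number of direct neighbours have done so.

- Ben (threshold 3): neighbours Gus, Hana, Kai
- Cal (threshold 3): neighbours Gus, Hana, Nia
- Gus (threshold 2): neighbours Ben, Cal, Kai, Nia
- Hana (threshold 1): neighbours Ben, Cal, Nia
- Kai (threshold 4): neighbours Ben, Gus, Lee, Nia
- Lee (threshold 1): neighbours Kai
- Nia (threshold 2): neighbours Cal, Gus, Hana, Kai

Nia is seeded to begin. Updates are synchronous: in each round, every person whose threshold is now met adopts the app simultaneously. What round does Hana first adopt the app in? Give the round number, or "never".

2

Round 1 — Nia adopts the app (initial).
Round 2 — checking thresholds:
  Cal: 1 of 3 neighbours < 3, holds.
  Gus: 1 of 4 neighbours < 2, holds.
  Hana: 1 of 3 neighbours ≥ 1, adopts the app.
  Kai: 1 of 4 neighbours < 4, holds.
Round 3 — no new adoptions; cascade stops.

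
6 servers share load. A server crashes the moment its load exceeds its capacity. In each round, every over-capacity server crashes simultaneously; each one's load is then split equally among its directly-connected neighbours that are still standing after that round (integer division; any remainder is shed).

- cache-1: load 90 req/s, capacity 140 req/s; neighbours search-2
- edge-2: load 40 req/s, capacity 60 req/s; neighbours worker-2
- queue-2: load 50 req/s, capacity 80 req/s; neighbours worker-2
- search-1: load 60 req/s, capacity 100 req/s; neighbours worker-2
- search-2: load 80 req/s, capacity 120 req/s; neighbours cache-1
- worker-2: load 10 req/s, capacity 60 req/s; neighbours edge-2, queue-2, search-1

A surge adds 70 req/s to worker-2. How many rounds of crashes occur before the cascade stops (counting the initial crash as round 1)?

2

Round 1 — worker-2 at 80 > 60. worker-2 crashes.
  worker-2 sheds 80 req/s to edge-2, queue-2, search-1: 26 each (2 lost).
    edge-2: 40+26 = 66 > 60
    queue-2: 50+26 = 76 ≤ 80
    search-1: 60+26 = 86 ≤ 100
Round 2 — edge-2 crashes.
  edge-2 sheds 66 req/s: no online neighbours, lost.
No further crashes.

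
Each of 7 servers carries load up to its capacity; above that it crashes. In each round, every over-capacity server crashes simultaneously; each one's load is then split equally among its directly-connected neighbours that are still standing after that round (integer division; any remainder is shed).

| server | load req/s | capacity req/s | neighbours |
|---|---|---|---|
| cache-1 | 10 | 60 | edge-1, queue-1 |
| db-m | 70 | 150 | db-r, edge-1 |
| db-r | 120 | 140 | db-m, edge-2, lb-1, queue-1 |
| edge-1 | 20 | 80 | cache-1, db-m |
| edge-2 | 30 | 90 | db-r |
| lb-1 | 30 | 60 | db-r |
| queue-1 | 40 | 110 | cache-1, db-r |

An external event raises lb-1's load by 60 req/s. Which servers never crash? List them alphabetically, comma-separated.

cache-1, db-m, edge-1, queue-1

Round 1 — lb-1 at 90 > 60. lb-1 crashes.
  lb-1 sheds 90 req/s to db-r: 90 each.
    db-r: 120+90 = 210 > 140
Round 2 — db-r crashes.
  db-r sheds 210 req/s to db-m, edge-2, queue-1: 70 each.
    db-m: 70+70 = 140 ≤ 150
    edge-2: 30+70 = 100 > 90
    queue-1: 40+70 = 110 ≤ 110
Round 3 — edge-2 crashes.
  edge-2 sheds 100 req/s: no online neighbours, lost.
No further crashes.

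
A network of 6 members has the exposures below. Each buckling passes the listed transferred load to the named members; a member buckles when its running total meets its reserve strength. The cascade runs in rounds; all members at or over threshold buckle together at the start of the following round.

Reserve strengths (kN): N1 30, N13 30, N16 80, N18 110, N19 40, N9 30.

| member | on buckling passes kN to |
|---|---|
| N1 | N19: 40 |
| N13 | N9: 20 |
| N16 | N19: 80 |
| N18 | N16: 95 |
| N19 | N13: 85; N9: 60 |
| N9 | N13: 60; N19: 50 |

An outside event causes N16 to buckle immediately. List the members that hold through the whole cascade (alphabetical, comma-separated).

Round 1 — N16 buckles (initial).
  N19: +80 → 80 ≥ 40
Round 2 — N19 buckles.
  N13: +85 → 85 ≥ 30
  N9: +60 → 60 ≥ 30
Round 3 — N13, N9 buckle.
No further bucklings.

N1, N18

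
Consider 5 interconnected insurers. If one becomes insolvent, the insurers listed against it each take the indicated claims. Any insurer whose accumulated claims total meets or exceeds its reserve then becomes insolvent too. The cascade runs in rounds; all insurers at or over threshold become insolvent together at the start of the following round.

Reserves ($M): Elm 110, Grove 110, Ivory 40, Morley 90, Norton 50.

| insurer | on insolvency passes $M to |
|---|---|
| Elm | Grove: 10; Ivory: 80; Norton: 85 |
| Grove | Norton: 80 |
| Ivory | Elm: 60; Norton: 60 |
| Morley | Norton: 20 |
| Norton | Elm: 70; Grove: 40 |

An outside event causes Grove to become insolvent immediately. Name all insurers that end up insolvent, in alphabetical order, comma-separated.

Round 1 — Grove becomes insolvent (initial).
  Norton: +80 → 80 ≥ 50
Round 2 — Norton becomes insolvent.
  Elm: +70 → 70 < 110
No further insolvencies.

Grove, Norton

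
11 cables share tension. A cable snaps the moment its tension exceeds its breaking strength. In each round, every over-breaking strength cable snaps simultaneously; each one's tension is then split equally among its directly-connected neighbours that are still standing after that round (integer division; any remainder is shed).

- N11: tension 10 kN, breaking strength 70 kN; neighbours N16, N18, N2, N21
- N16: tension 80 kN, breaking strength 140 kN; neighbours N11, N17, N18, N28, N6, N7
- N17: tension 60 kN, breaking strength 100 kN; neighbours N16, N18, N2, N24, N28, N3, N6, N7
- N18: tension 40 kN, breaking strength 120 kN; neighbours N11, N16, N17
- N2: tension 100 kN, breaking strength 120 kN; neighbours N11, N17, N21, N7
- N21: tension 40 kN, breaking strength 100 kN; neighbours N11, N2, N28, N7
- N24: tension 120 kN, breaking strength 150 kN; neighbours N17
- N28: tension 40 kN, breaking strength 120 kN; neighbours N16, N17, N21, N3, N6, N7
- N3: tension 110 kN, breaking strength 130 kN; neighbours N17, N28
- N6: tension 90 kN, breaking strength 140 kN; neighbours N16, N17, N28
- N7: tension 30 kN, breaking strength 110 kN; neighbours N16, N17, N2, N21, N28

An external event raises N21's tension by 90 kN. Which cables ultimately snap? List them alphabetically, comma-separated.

N11, N16, N17, N18, N2, N21, N28, N3, N6, N7

Round 1 — N21 at 130 > 100. N21 snaps.
  N21 sheds 130 kN to N11, N2, N28, N7: 32 each (2 lost).
    N11: 10+32 = 42 ≤ 70
    N2: 100+32 = 132 > 120
    N28: 40+32 = 72 ≤ 120
    N7: 30+32 = 62 ≤ 110
Round 2 — N2 snaps.
  N2 sheds 132 kN to N11, N17, N7: 44 each.
    N11: 42+44 = 86 > 70
    N17: 60+44 = 104 > 100
    N7: 62+44 = 106 ≤ 110
Round 3 — N11, N17 snap.
  N11 sheds 86 kN to N16, N18: 43 each.
    N16: 80+43 = 123 ≤ 140
    N18: 40+43 = 83 ≤ 120
  N17 sheds 104 kN to N16, N18, N24, N28, N3, N6, N7: 14 each (6 lost).
    N16: 123+14 = 137 ≤ 140
    N18: 83+14 = 97 ≤ 120
    N24: 120+14 = 134 ≤ 150
    N28: 72+14 = 86 ≤ 120
    N3: 110+14 = 124 ≤ 130
    N6: 90+14 = 104 ≤ 140
    N7: 106+14 = 120 > 110
Round 4 — N7 snaps.
  N7 sheds 120 kN to N16, N28: 60 each.
    N16: 137+60 = 197 > 140
    N28: 86+60 = 146 > 120
Round 5 — N16, N28 snap.
  N16 sheds 197 kN to N18, N6: 98 each (1 lost).
    N18: 97+98 = 195 > 120
    N6: 104+98 = 202 > 140
  N28 sheds 146 kN to N3, N6: 73 each.
    N3: 124+73 = 197 > 130
    N6: 202+73 = 275 > 140
Round 6 — N18, N3, N6 snap.
  N18 sheds 195 kN: no online neighbours, lost.
  N3 sheds 197 kN: no online neighbours, lost.
  N6 sheds 275 kN: no online neighbours, lost.
No further breaks.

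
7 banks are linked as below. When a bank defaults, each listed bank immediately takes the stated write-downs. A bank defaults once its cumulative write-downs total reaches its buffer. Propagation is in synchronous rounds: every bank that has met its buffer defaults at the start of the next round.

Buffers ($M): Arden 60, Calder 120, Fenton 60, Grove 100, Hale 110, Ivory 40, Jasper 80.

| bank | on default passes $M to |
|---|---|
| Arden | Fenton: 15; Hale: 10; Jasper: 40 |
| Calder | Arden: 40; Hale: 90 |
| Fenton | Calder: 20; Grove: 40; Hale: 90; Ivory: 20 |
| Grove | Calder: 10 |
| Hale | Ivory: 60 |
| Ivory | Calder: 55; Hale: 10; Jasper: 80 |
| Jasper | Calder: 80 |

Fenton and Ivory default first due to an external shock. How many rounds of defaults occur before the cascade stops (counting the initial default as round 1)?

Round 1 — Fenton, Ivory default (initial).
  Calder: +20+55 → 75 < 120
  Grove: +40 → 40 < 100
  Hale: +90+10 → 100 < 110
  Jasper: +80 → 80 ≥ 80
Round 2 — Jasper defaults.
  Calder: +80 → 155 ≥ 120
Round 3 — Calder defaults.
  Arden: +40 → 40 < 60
  Hale: +90 → 190 ≥ 110
Round 4 — Hale defaults.
No further defaults.

4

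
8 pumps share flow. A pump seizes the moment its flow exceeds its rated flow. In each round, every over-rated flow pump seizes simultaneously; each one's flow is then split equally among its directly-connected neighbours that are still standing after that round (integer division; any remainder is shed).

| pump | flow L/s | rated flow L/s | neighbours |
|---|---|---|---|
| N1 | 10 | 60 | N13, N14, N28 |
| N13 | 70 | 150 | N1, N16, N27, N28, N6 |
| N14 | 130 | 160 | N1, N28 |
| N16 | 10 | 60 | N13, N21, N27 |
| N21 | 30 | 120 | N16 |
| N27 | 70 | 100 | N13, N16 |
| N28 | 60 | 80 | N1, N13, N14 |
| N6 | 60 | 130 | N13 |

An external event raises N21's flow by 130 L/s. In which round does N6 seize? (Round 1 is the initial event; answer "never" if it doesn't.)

never

Round 1 — N21 at 160 > 120. N21 seizes.
  N21 sheds 160 L/s to N16: 160 each.
    N16: 10+160 = 170 > 60
Round 2 — N16 seizes.
  N16 sheds 170 L/s to N13, N27: 85 each.
    N13: 70+85 = 155 > 150
    N27: 70+85 = 155 > 100
Round 3 — N13, N27 seize.
  N13 sheds 155 L/s to N1, N28, N6: 51 each (2 lost).
    N1: 10+51 = 61 > 60
    N28: 60+51 = 111 > 80
    N6: 60+51 = 111 ≤ 130
  N27 sheds 155 L/s: no online neighbours, lost.
Round 4 — N1, N28 seize.
  N1 sheds 61 L/s to N14: 61 each.
    N14: 130+61 = 191 > 160
  N28 sheds 111 L/s to N14: 111 each.
    N14: 191+111 = 302 > 160
Round 5 — N14 seizes.
  N14 sheds 302 L/s: no online neighbours, lost.
No further seizures.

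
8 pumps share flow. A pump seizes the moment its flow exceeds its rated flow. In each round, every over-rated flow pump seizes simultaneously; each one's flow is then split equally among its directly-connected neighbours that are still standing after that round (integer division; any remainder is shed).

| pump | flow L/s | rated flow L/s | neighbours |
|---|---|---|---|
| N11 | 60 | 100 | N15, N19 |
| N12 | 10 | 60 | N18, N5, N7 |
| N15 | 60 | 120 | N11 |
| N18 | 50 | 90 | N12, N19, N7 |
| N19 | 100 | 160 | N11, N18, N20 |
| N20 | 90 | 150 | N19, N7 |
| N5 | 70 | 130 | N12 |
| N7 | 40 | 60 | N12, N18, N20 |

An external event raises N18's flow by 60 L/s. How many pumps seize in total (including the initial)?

Round 1 — N18 at 110 > 90. N18 seizes.
  N18 sheds 110 L/s to N12, N19, N7: 36 each (2 lost).
    N12: 10+36 = 46 ≤ 60
    N19: 100+36 = 136 ≤ 160
    N7: 40+36 = 76 > 60
Round 2 — N7 seizes.
  N7 sheds 76 L/s to N12, N20: 38 each.
    N12: 46+38 = 84 > 60
    N20: 90+38 = 128 ≤ 150
Round 3 — N12 seizes.
  N12 sheds 84 L/s to N5: 84 each.
    N5: 70+84 = 154 > 130
Round 4 — N5 seizes.
  N5 sheds 154 L/s: no online neighbours, lost.
No further seizures.

4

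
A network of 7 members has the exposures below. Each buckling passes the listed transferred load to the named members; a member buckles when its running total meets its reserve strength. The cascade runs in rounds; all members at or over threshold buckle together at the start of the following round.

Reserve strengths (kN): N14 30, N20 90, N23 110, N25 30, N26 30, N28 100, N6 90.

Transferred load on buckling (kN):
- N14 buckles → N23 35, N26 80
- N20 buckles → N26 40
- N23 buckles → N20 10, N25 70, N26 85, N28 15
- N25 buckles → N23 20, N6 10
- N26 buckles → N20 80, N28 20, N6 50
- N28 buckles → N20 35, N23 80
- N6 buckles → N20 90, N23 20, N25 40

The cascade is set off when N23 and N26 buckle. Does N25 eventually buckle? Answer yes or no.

yes

Round 1 — N23, N26 buckle (initial).
  N20: +10+80 → 90 ≥ 90
  N25: +70 → 70 ≥ 30
  N28: +15+20 → 35 < 100
  N6: +50 → 50 < 90
Round 2 — N20, N25 buckle.
  N6: +10 → 60 < 90
No further bucklings.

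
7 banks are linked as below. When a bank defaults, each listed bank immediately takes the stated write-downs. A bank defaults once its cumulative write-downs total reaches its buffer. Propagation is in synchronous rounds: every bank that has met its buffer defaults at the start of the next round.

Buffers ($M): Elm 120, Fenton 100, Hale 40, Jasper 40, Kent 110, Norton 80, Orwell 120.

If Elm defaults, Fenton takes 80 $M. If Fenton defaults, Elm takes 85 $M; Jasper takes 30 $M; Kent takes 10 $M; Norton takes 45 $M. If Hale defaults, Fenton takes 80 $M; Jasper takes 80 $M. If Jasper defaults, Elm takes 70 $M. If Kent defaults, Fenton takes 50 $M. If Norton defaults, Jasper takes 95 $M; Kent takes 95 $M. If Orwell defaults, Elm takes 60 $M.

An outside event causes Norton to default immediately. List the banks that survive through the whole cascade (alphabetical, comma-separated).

Round 1 — Norton defaults (initial).
  Jasper: +95 → 95 ≥ 40
  Kent: +95 → 95 < 110
Round 2 — Jasper defaults.
  Elm: +70 → 70 < 120
No further defaults.

Elm, Fenton, Hale, Kent, Orwell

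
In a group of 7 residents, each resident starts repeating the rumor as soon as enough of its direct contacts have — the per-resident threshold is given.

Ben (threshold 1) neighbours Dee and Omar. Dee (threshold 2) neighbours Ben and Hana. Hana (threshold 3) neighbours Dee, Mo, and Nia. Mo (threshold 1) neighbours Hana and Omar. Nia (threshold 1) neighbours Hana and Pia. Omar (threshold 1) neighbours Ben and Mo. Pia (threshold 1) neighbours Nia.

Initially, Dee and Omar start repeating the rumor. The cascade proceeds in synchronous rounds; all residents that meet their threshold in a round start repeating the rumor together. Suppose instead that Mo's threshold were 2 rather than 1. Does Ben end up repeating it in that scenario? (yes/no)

With Mo's threshold at 2:
Round 1 — Dee, Omar start repeating the rumor (initial).
Round 2 — checking thresholds:
  Ben: 2 of 2 neighbours ≥ 1, starts repeating the rumor.
  Hana: 1 of 3 neighbours < 3, below threshold.
  Mo: 1 of 2 neighbours < 2, below threshold.
Round 3 — no new spreads; cascade stops.

yes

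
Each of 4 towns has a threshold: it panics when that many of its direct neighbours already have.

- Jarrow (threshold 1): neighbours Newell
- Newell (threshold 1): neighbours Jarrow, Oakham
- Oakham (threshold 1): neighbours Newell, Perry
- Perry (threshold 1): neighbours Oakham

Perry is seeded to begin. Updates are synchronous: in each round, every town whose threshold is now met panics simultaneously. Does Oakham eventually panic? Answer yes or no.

Round 1 — Perry panics (initial).
Round 2 — checking thresholds:
  Oakham: 1 of 2 neighbours ≥ 1, panics.
Round 3 — checking thresholds:
  Newell: 1 of 2 neighbours ≥ 1, panics.
Round 4 — checking thresholds:
  Jarrow: 1 of 1 neighbours ≥ 1, panics.
Round 5 — no new panics; cascade stops.

yes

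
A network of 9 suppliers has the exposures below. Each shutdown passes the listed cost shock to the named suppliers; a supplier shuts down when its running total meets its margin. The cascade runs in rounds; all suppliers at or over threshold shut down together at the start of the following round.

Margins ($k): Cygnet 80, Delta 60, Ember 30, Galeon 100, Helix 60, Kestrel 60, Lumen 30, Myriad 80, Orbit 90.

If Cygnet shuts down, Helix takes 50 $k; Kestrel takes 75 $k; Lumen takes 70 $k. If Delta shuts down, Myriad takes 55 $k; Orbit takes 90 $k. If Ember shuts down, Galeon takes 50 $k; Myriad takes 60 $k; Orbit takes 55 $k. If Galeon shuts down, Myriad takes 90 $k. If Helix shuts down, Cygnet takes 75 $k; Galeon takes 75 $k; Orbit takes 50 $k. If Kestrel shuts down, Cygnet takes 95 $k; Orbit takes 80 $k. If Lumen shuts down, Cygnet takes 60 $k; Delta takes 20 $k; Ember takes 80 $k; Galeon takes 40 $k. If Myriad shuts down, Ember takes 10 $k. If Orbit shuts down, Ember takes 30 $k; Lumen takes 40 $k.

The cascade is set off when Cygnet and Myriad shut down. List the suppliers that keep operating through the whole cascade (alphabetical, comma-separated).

Round 1 — Cygnet, Myriad shut down (initial).
  Ember: +10 → 10 < 30
  Helix: +50 → 50 < 60
  Kestrel: +75 → 75 ≥ 60
  Lumen: +70 → 70 ≥ 30
Round 2 — Kestrel, Lumen shut down.
  Delta: +20 → 20 < 60
  Ember: +80 → 90 ≥ 30
  Galeon: +40 → 40 < 100
  Orbit: +80 → 80 < 90
Round 3 — Ember shuts down.
  Galeon: +50 → 90 < 100
  Orbit: +55 → 135 ≥ 90
Round 4 — Orbit shuts down.
No further shutdowns.

Delta, Galeon, Helix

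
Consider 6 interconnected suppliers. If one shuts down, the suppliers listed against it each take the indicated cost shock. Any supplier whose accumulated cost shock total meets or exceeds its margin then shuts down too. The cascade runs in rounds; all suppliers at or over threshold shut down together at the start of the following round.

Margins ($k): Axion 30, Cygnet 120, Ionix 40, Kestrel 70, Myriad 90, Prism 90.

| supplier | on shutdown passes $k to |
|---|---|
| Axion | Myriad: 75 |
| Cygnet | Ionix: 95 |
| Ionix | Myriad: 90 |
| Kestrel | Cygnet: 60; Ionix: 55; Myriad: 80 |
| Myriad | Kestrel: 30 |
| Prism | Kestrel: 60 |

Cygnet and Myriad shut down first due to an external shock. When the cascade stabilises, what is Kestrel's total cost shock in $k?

30

Round 1 — Cygnet, Myriad shut down (initial).
  Ionix: +95 → 95 ≥ 40
  Kestrel: +30 → 30 < 70
Round 2 — Ionix shuts down.
No further shutdowns.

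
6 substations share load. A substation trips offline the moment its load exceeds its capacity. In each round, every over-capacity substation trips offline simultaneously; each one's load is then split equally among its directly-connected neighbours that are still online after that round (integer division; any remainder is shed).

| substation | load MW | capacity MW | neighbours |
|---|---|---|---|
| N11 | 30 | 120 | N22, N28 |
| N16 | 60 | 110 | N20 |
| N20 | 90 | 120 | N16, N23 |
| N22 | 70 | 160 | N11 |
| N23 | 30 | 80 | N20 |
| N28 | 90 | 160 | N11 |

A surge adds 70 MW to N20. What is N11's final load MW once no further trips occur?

Round 1 — N20 at 160 > 120. N20 trips offline.
  N20 sheds 160 MW to N16, N23: 80 each.
    N16: 60+80 = 140 > 110
    N23: 30+80 = 110 > 80
Round 2 — N16, N23 trip offline.
  N16 sheds 140 MW: no online neighbours, lost.
  N23 sheds 110 MW: no online neighbours, lost.
No further trips.

30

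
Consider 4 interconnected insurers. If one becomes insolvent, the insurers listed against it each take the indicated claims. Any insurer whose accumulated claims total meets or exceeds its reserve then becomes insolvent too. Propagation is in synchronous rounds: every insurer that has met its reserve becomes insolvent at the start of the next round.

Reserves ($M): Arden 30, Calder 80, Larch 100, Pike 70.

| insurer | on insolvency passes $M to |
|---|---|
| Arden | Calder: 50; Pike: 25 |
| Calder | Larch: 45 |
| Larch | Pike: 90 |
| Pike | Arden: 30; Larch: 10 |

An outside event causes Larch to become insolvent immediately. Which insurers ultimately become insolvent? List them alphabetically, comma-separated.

Round 1 — Larch becomes insolvent (initial).
  Pike: +90 → 90 ≥ 70
Round 2 — Pike becomes insolvent.
  Arden: +30 → 30 ≥ 30
Round 3 — Arden becomes insolvent.
  Calder: +50 → 50 < 80
No further insolvencies.

Arden, Larch, Pike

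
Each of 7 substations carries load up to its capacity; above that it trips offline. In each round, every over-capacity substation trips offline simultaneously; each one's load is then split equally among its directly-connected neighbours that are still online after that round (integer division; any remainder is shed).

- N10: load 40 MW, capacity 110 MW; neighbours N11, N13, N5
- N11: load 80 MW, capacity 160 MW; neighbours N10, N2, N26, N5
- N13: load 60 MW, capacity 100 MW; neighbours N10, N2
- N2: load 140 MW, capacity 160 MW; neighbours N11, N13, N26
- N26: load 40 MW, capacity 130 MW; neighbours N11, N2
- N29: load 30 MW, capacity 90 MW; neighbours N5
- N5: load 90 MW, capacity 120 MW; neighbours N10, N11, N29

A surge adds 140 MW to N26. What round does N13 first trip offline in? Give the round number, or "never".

3

Round 1 — N26 at 180 > 130. N26 trips offline.
  N26 sheds 180 MW to N11, N2: 90 each.
    N11: 80+90 = 170 > 160
    N2: 140+90 = 230 > 160
Round 2 — N11, N2 trip offline.
  N11 sheds 170 MW to N10, N5: 85 each.
    N10: 40+85 = 125 > 110
    N5: 90+85 = 175 > 120
  N2 sheds 230 MW to N13: 230 each.
    N13: 60+230 = 290 > 100
Round 3 — N10, N13, N5 trip offline.
  N10 sheds 125 MW: no online neighbours, lost.
  N13 sheds 290 MW: no online neighbours, lost.
  N5 sheds 175 MW to N29: 175 each.
    N29: 30+175 = 205 > 90
Round 4 — N29 trips offline.
  N29 sheds 205 MW: no online neighbours, lost.
No further trips.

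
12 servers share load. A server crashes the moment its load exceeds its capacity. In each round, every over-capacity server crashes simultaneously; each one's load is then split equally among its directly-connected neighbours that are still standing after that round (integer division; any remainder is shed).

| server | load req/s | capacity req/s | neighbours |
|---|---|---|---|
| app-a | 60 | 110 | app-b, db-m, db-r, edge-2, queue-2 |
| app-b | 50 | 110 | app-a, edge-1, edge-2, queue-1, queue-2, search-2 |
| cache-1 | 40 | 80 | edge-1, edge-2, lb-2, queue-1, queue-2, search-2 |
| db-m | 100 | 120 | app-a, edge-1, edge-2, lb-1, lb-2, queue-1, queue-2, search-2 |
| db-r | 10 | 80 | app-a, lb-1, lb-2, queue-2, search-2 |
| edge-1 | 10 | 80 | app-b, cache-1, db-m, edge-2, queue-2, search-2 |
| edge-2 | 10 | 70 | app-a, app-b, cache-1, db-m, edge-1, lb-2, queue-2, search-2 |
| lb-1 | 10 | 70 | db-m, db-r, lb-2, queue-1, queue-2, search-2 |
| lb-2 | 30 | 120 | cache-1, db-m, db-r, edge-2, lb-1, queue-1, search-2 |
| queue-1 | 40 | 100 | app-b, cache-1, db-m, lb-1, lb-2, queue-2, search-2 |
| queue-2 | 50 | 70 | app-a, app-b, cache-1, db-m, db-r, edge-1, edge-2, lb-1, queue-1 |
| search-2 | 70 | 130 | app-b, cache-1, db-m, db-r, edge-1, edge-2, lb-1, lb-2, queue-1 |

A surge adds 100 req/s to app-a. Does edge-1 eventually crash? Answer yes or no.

Round 1 — app-a at 160 > 110. app-a crashes.
  app-a sheds 160 req/s to app-b, db-m, db-r, edge-2, queue-2: 32 each.
    app-b: 50+32 = 82 ≤ 110
    db-m: 100+32 = 132 > 120
    db-r: 10+32 = 42 ≤ 80
    edge-2: 10+32 = 42 ≤ 70
    queue-2: 50+32 = 82 > 70
Round 2 — db-m, queue-2 crash.
  db-m sheds 132 req/s to edge-1, edge-2, lb-1, lb-2, queue-1, search-2: 22 each.
    edge-1: 10+22 = 32 ≤ 80
    edge-2: 42+22 = 64 ≤ 70
    lb-1: 10+22 = 32 ≤ 70
    lb-2: 30+22 = 52 ≤ 120
    queue-1: 40+22 = 62 ≤ 100
    search-2: 70+22 = 92 ≤ 130
  queue-2 sheds 82 req/s to app-b, cache-1, db-r, edge-1, edge-2, lb-1, queue-1: 11 each (5 lost).
    app-b: 82+11 = 93 ≤ 110
    cache-1: 40+11 = 51 ≤ 80
    db-r: 42+11 = 53 ≤ 80
    edge-1: 32+11 = 43 ≤ 80
    edge-2: 64+11 = 75 > 70
    lb-1: 32+11 = 43 ≤ 70
    queue-1: 62+11 = 73 ≤ 100
Round 3 — edge-2 crashes.
  edge-2 sheds 75 req/s to app-b, cache-1, edge-1, lb-2, search-2: 15 each.
    app-b: 93+15 = 108 ≤ 110
    cache-1: 51+15 = 66 ≤ 80
    edge-1: 43+15 = 58 ≤ 80
    lb-2: 52+15 = 67 ≤ 120
    search-2: 92+15 = 107 ≤ 130
No further crashes.

no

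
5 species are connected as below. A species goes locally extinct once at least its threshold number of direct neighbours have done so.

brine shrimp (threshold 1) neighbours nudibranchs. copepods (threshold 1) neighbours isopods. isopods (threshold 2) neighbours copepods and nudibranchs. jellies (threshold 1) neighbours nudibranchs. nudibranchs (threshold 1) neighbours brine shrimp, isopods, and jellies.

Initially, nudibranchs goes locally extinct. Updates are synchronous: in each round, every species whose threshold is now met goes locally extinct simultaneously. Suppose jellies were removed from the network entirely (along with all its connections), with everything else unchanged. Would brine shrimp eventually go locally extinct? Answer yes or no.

With jellies removed:
Round 1 — nudibranchs goes locally extinct (initial).
Round 2 — checking thresholds:
  brine shrimp: 1 of 1 neighbours ≥ 1, goes locally extinct.
  isopods: 1 of 2 neighbours < 2, below threshold.
Round 3 — no new extinctions; cascade stops.

yes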